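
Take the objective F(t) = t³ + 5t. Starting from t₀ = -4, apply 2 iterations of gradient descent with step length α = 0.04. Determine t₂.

-10.814528

F′(t) = 3t² + 5
Step 1: F′(-4) = 53; t₁ = -4 − 0.04·53 = -6.12
Step 2: F′(-6.12) = 117.3632; t₂ = -6.12 − 0.04·117.3632 = -10.814528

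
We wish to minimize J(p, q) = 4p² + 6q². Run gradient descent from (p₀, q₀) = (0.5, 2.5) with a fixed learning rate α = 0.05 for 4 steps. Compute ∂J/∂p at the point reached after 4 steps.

∇J = (8p, 12q)
Step 1: at (0.5, 2.5), ∇J = (4, 30) → (0.5, 2.5) − 0.05·(4, 30) = (0.3, 1)
Step 2: at (0.3, 1), ∇J = (2.4, 12) → (0.3, 1) − 0.05·(2.4, 12) = (0.18, 0.4)
Step 3: at (0.18, 0.4), ∇J = (1.44, 4.8) → (0.18, 0.4) − 0.05·(1.44, 4.8) = (0.108, 0.16)
Step 4: at (0.108, 0.16), ∇J = (0.864, 1.92) → (0.108, 0.16) − 0.05·(0.864, 1.92) = (0.0648, 0.064)
∂J/∂p at (0.0648, 0.064) = 0.5184

0.5184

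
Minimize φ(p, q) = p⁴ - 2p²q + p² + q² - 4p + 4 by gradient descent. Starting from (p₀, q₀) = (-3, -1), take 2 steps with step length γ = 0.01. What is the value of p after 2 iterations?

∇φ = (4p³ - 4pq + 2p - 4, -2p² + 2q)
Step 1: at (-3, -1), ∇φ = (-130, -20) → (-3, -1) − 0.01·(-130, -20) = (-1.7, -0.8)
Step 2: at (-1.7, -0.8), ∇φ = (-32.492, -7.38) → (-1.7, -0.8) − 0.01·(-32.492, -7.38) = (-1.37508, -0.7262)
p = -1.37508

-1.37508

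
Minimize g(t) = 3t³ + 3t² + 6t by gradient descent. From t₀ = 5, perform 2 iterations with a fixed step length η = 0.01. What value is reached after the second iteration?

1.672511

g′(t) = 9t² + 6t + 6
t₁ = 5 − 0.01·261 = 2.39
t₂ = 2.39 − 0.01·71.7489 = 1.672511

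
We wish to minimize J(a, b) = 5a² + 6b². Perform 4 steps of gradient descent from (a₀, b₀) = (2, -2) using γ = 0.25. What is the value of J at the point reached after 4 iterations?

∇J = (10a, 12b)
(a₁, b₁) = (2, -2) − 0.25·(20, -24) = (-3, 4)
(a₂, b₂) = (-3, 4) − 0.25·(-30, 48) = (4.5, -8)
(a₃, b₃) = (4.5, -8) − 0.25·(45, -96) = (-6.75, 16)
(a₄, b₄) = (-6.75, 16) − 0.25·(-67.5, 192) = (10.125, -32)
J(10.125, -32) = 6656.578125

6656.578125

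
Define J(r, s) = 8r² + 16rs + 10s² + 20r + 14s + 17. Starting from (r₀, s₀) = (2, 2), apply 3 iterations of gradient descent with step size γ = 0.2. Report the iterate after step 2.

(77.2, 90.16)

∇J = (16r + 16s + 20, 16r + 20s + 14)
Step 1: at (2, 2), ∇J = (84, 86) → (2, 2) − 0.2·(84, 86) = (-14.8, -15.2)
Step 2: at (-14.8, -15.2), ∇J = (-460, -526.8) → (-14.8, -15.2) − 0.2·(-460, -526.8) = (77.2, 90.16)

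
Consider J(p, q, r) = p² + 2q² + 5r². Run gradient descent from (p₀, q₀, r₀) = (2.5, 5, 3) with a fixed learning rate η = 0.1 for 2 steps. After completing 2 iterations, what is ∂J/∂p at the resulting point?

3.2

∇J = (2p, 4q, 10r)
(p₁, q₁, r₁) = (2.5, 5, 3) − 0.1·(5, 20, 30) = (2, 3, 0)
(p₂, q₂, r₂) = (2, 3, 0) − 0.1·(4, 12, 0) = (1.6, 1.8, 0)
∂J/∂p at (1.6, 1.8, 0) = 3.2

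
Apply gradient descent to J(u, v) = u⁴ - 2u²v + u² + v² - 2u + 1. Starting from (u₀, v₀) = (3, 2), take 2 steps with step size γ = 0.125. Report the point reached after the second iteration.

(235.25, 18.8125)

∇J = (4u³ - 4uv + 2u - 2, -2u² + 2v)
(u₁, v₁) = (3, 2) − 0.125·(88, -14) = (-8, 3.75)
(u₂, v₂) = (-8, 3.75) − 0.125·(-1946, -120.5) = (235.25, 18.8125)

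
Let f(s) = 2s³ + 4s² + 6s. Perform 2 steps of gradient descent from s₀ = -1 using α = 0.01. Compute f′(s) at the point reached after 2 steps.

f′(s) = 6s² + 8s + 6
Step 1: f′(-1) = 4; s₁ = -1 − 0.01·4 = -1.04
Step 2: f′(-1.04) = 4.1696; s₂ = -1.04 − 0.01·4.1696 = -1.081696
f′(s) at (-1.081696) = 4.366829418496

4.366829418496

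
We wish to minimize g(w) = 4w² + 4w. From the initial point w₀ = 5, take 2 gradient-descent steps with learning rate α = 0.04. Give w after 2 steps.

2.0432

g′(w) = 8w + 4
w₁ = 5 − 0.04·44 = 3.24
w₂ = 3.24 − 0.04·29.92 = 2.0432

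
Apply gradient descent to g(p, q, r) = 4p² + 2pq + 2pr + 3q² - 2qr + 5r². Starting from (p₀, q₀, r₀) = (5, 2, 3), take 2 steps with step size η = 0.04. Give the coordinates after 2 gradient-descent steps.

∇g = (8p + 2q + 2r, 2p + 6q - 2r, 2p - 2q + 10r)
Step 1: at (5, 2, 3), ∇g = (50, 16, 36) → (5, 2, 3) − 0.04·(50, 16, 36) = (3, 1.36, 1.56)
Step 2: at (3, 1.36, 1.56), ∇g = (29.84, 11.04, 18.88) → (3, 1.36, 1.56) − 0.04·(29.84, 11.04, 18.88) = (1.8064, 0.9184, 0.8048)

(1.8064, 0.9184, 0.8048)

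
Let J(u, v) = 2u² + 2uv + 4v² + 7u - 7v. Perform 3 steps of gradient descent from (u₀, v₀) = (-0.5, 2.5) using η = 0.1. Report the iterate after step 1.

(-1.5, 1.3)

∇J = (4u + 2v + 7, 2u + 8v - 7)
(u₁, v₁) = (-0.5, 2.5) − 0.1·(10, 12) = (-1.5, 1.3)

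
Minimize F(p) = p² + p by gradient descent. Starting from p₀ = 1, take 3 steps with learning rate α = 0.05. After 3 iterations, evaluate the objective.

0.94574225

F′(p) = 2p + 1
p₁ = 1 − 0.05·3 = 0.85
p₂ = 0.85 − 0.05·2.7 = 0.715
p₃ = 0.715 − 0.05·2.43 = 0.5935
F(0.5935) = 0.94574225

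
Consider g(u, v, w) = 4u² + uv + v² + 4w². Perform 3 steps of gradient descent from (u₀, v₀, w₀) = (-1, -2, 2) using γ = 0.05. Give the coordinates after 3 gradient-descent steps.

∇g = (8u + v, u + 2v, 8w)
Step 1: at (-1, -2, 2), ∇g = (-10, -5, 16) → (-1, -2, 2) − 0.05·(-10, -5, 16) = (-0.5, -1.75, 1.2)
Step 2: at (-0.5, -1.75, 1.2), ∇g = (-5.75, -4, 9.6) → (-0.5, -1.75, 1.2) − 0.05·(-5.75, -4, 9.6) = (-0.2125, -1.55, 0.72)
Step 3: at (-0.2125, -1.55, 0.72), ∇g = (-3.25, -3.3125, 5.76) → (-0.2125, -1.55, 0.72) − 0.05·(-3.25, -3.3125, 5.76) = (-0.05, -1.384375, 0.432)

(-0.05, -1.384375, 0.432)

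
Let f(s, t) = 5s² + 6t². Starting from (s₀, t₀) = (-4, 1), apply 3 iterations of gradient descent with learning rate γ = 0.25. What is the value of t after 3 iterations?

-8

∇f = (10s, 12t)
(s₁, t₁) = (-4, 1) − 0.25·(-40, 12) = (6, -2)
(s₂, t₂) = (6, -2) − 0.25·(60, -24) = (-9, 4)
(s₃, t₃) = (-9, 4) − 0.25·(-90, 48) = (13.5, -8)
t = -8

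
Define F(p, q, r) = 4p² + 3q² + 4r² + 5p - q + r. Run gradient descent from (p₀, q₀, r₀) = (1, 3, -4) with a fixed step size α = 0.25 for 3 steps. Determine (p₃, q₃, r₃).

(-2.25, -0.1875, 3.75)

∇F = (8p + 5, 6q - 1, 8r + 1)
(p₁, q₁, r₁) = (1, 3, -4) − 0.25·(13, 17, -31) = (-2.25, -1.25, 3.75)
(p₂, q₂, r₂) = (-2.25, -1.25, 3.75) − 0.25·(-13, -8.5, 31) = (1, 0.875, -4)
(p₃, q₃, r₃) = (1, 0.875, -4) − 0.25·(13, 4.25, -31) = (-2.25, -0.1875, 3.75)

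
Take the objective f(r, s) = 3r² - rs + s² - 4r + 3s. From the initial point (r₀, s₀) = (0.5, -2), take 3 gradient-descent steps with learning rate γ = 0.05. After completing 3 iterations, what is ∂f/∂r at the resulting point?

∇f = (6r - s - 4, -r + 2s + 3)
(r₁, s₁) = (0.5, -2) − 0.05·(1, -1.5) = (0.45, -1.925)
(r₂, s₂) = (0.45, -1.925) − 0.05·(0.625, -1.3) = (0.41875, -1.86)
(r₃, s₃) = (0.41875, -1.86) − 0.05·(0.3725, -1.13875) = (0.400125, -1.8030625)
∂f/∂r at (0.400125, -1.8030625) = 0.2038125

0.2038125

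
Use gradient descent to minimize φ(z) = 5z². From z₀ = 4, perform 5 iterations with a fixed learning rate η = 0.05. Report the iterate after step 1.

2

φ′(z) = 10z
z₁ = 4 − 0.05·40 = 2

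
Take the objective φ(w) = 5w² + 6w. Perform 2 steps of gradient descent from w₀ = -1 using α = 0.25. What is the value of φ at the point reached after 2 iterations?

φ′(w) = 10w + 6
Step 1: φ′(-1) = -4; w₁ = -1 − 0.25·(-4) = 0
Step 2: φ′(0) = 6; w₂ = 0 − 0.25·6 = -1.5
φ(-1.5) = 2.25

2.25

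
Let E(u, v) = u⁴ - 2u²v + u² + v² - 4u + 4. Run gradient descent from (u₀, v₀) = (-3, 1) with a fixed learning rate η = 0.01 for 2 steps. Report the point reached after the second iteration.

∇E = (4u³ - 4uv + 2u - 4, -2u² + 2v)
Step 1: at (-3, 1), ∇E = (-106, -16) → (-3, 1) − 0.01·(-106, -16) = (-1.94, 1.16)
Step 2: at (-1.94, 1.16), ∇E = (-28.083936, -5.2072) → (-1.94, 1.16) − 0.01·(-28.083936, -5.2072) = (-1.65916064, 1.212072)

(-1.65916064, 1.212072)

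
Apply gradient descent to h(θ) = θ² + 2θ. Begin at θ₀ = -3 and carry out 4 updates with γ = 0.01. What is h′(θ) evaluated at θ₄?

-3.68947264

h′(θ) = 2θ + 2
θ₁ = -3 − 0.01·(-4) = -2.96
θ₂ = -2.96 − 0.01·(-3.92) = -2.9208
θ₃ = -2.9208 − 0.01·(-3.8416) = -2.882384
θ₄ = -2.882384 − 0.01·(-3.764768) = -2.84473632
h′(θ) at (-2.84473632) = -3.68947264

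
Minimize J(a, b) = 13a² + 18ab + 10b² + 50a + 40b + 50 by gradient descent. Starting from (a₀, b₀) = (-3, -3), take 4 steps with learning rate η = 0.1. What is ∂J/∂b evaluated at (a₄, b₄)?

-6804.0704

∇J = (26a + 18b + 50, 18a + 20b + 40)
Step 1: at (-3, -3), ∇J = (-82, -74) → (-3, -3) − 0.1·(-82, -74) = (5.2, 4.4)
Step 2: at (5.2, 4.4), ∇J = (264.4, 221.6) → (5.2, 4.4) − 0.1·(264.4, 221.6) = (-21.24, -17.76)
Step 3: at (-21.24, -17.76), ∇J = (-821.92, -697.52) → (-21.24, -17.76) − 0.1·(-821.92, -697.52) = (60.952, 51.992)
Step 4: at (60.952, 51.992), ∇J = (2570.608, 2176.976) → (60.952, 51.992) − 0.1·(2570.608, 2176.976) = (-196.1088, -165.7056)
∂J/∂b at (-196.1088, -165.7056) = -6804.0704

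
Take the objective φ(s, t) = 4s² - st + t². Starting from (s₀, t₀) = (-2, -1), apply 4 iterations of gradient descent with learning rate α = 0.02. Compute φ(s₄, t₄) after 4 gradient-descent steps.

∇φ = (8s - t, -s + 2t)
(s₁, t₁) = (-2, -1) − 0.02·(-15, 0) = (-1.7, -1)
(s₂, t₂) = (-1.7, -1) − 0.02·(-12.6, -0.3) = (-1.448, -0.994)
(s₃, t₃) = (-1.448, -0.994) − 0.02·(-10.59, -0.54) = (-1.2362, -0.9832)
(s₄, t₄) = (-1.2362, -0.9832) − 0.02·(-8.9064, -0.7302) = (-1.058072, -0.968596)
φ(-1.058072, -0.968596) = 4.39139933304

4.39139933304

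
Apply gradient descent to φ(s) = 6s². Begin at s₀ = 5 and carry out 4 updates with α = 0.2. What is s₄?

φ′(s) = 12s
s₁ = 5 − 0.2·60 = -7
s₂ = -7 − 0.2·(-84) = 9.8
s₃ = 9.8 − 0.2·117.6 = -13.72
s₄ = -13.72 − 0.2·(-164.64) = 19.208

19.208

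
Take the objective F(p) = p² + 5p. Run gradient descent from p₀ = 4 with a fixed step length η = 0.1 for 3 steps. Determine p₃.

0.828

F′(p) = 2p + 5
Step 1: F′(4) = 13; p₁ = 4 − 0.1·13 = 2.7
Step 2: F′(2.7) = 10.4; p₂ = 2.7 − 0.1·10.4 = 1.66
Step 3: F′(1.66) = 8.32; p₃ = 1.66 − 0.1·8.32 = 0.828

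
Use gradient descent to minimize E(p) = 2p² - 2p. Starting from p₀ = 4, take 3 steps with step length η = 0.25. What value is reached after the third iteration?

0.5

E′(p) = 4p - 2
p₁ = 4 − 0.25·14 = 0.5
p₂ = 0.5 − 0.25·0 = 0.5
p₃ = 0.5 − 0.25·0 = 0.5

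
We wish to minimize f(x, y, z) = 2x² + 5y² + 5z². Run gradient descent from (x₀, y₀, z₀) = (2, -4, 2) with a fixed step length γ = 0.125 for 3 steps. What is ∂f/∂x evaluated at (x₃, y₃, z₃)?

1

∇f = (4x, 10y, 10z)
(x₁, y₁, z₁) = (2, -4, 2) − 0.125·(8, -40, 20) = (1, 1, -0.5)
(x₂, y₂, z₂) = (1, 1, -0.5) − 0.125·(4, 10, -5) = (0.5, -0.25, 0.125)
(x₃, y₃, z₃) = (0.5, -0.25, 0.125) − 0.125·(2, -2.5, 1.25) = (0.25, 0.0625, -0.03125)
∂f/∂x at (0.25, 0.0625, -0.03125) = 1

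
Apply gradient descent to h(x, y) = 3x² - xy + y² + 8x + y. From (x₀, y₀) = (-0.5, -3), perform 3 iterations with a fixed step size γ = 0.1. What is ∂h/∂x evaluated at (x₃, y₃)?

∇h = (6x - y + 8, -x + 2y + 1)
Step 1: at (-0.5, -3), ∇h = (8, -4.5) → (-0.5, -3) − 0.1·(8, -4.5) = (-1.3, -2.55)
Step 2: at (-1.3, -2.55), ∇h = (2.75, -2.8) → (-1.3, -2.55) − 0.1·(2.75, -2.8) = (-1.575, -2.27)
Step 3: at (-1.575, -2.27), ∇h = (0.82, -1.965) → (-1.575, -2.27) − 0.1·(0.82, -1.965) = (-1.657, -2.0735)
∂h/∂x at (-1.657, -2.0735) = 0.1315

0.1315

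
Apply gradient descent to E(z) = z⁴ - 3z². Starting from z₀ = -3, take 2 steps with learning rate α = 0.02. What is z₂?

E′(z) = 4z³ - 6z
Step 1: E′(-3) = -90; z₁ = -3 − 0.02·(-90) = -1.2
Step 2: E′(-1.2) = 0.288; z₂ = -1.2 − 0.02·0.288 = -1.20576

-1.20576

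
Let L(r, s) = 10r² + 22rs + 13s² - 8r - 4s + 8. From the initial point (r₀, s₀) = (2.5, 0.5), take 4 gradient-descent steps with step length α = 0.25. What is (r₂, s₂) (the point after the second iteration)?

(130.25, 145.375)

∇L = (20r + 22s - 8, 22r + 26s - 4)
(r₁, s₁) = (2.5, 0.5) − 0.25·(53, 64) = (-10.75, -15.5)
(r₂, s₂) = (-10.75, -15.5) − 0.25·(-564, -643.5) = (130.25, 145.375)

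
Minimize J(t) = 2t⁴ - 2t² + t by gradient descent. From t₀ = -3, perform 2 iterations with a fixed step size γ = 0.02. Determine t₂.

0.93423744

J′(t) = 8t³ - 4t + 1
Step 1: J′(-3) = -203; t₁ = -3 − 0.02·(-203) = 1.06
Step 2: J′(1.06) = 6.288128; t₂ = 1.06 − 0.02·6.288128 = 0.93423744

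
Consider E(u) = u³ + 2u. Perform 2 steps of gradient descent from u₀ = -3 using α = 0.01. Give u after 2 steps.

-3.634723

E′(u) = 3u² + 2
Step 1: E′(-3) = 29; u₁ = -3 − 0.01·29 = -3.29
Step 2: E′(-3.29) = 34.4723; u₂ = -3.29 − 0.01·34.4723 = -3.634723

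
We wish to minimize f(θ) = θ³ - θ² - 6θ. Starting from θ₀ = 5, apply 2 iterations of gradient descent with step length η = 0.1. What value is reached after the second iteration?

-0.723

f′(θ) = 3θ² - 2θ - 6
θ₁ = 5 − 0.1·59 = -0.9
θ₂ = -0.9 − 0.1·(-1.77) = -0.723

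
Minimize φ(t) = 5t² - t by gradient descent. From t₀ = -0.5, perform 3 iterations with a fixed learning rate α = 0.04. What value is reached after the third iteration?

-0.0296

φ′(t) = 10t - 1
t₁ = -0.5 − 0.04·(-6) = -0.26
t₂ = -0.26 − 0.04·(-3.6) = -0.116
t₃ = -0.116 − 0.04·(-2.16) = -0.0296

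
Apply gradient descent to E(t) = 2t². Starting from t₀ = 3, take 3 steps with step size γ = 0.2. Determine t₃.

E′(t) = 4t
Step 1: E′(3) = 12; t₁ = 3 − 0.2·12 = 0.6
Step 2: E′(0.6) = 2.4; t₂ = 0.6 − 0.2·2.4 = 0.12
Step 3: E′(0.12) = 0.48; t₃ = 0.12 − 0.2·0.48 = 0.024

0.024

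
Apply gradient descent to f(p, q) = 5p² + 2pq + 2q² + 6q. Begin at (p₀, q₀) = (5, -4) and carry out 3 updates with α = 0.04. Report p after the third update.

1.696448

∇f = (10p + 2q, 2p + 4q + 6)
(p₁, q₁) = (5, -4) − 0.04·(42, 0) = (3.32, -4)
(p₂, q₂) = (3.32, -4) − 0.04·(25.2, -3.36) = (2.312, -3.8656)
(p₃, q₃) = (2.312, -3.8656) − 0.04·(15.3888, -4.8384) = (1.696448, -3.672064)
p = 1.696448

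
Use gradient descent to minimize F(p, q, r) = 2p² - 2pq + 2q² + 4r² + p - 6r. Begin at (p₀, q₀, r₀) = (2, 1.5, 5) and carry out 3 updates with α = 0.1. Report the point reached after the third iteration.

(0.712, 0.836, 0.784)

∇F = (4p - 2q + 1, -2p + 4q, 8r - 6)
Step 1: at (2, 1.5, 5), ∇F = (6, 2, 34) → (2, 1.5, 5) − 0.1·(6, 2, 34) = (1.4, 1.3, 1.6)
Step 2: at (1.4, 1.3, 1.6), ∇F = (4, 2.4, 6.8) → (1.4, 1.3, 1.6) − 0.1·(4, 2.4, 6.8) = (1, 1.06, 0.92)
Step 3: at (1, 1.06, 0.92), ∇F = (2.88, 2.24, 1.36) → (1, 1.06, 0.92) − 0.1·(2.88, 2.24, 1.36) = (0.712, 0.836, 0.784)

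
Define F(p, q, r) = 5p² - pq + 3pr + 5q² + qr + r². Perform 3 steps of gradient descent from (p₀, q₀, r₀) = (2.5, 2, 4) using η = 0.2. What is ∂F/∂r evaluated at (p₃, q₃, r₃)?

-18.768

∇F = (10p - q + 3r, -p + 10q + r, 3p + q + 2r)
(p₁, q₁, r₁) = (2.5, 2, 4) − 0.2·(35, 21.5, 17.5) = (-4.5, -2.3, 0.5)
(p₂, q₂, r₂) = (-4.5, -2.3, 0.5) − 0.2·(-41.2, -18, -14.8) = (3.74, 1.3, 3.46)
(p₃, q₃, r₃) = (3.74, 1.3, 3.46) − 0.2·(46.48, 12.72, 19.44) = (-5.556, -1.244, -0.428)
∂F/∂r at (-5.556, -1.244, -0.428) = -18.768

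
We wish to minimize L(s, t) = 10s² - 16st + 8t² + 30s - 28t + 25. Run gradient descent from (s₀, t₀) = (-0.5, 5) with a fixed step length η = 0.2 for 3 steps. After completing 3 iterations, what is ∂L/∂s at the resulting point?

12548.64

∇L = (20s - 16t + 30, -16s + 16t - 28)
(s₁, t₁) = (-0.5, 5) − 0.2·(-60, 60) = (11.5, -7)
(s₂, t₂) = (11.5, -7) − 0.2·(372, -324) = (-62.9, 57.8)
(s₃, t₃) = (-62.9, 57.8) − 0.2·(-2152.8, 1903.2) = (367.66, -322.84)
∂L/∂s at (367.66, -322.84) = 12548.64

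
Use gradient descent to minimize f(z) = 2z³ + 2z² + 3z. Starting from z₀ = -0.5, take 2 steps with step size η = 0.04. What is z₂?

-0.7104

f′(z) = 6z² + 4z + 3
z₁ = -0.5 − 0.04·2.5 = -0.6
z₂ = -0.6 − 0.04·2.76 = -0.7104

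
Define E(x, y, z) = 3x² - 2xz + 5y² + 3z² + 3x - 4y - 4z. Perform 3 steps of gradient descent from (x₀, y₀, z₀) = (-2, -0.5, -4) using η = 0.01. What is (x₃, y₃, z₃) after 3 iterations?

(-1.957936, -0.2561, -3.321664)

∇E = (6x - 2z + 3, 10y - 4, -2x + 6z - 4)
(x₁, y₁, z₁) = (-2, -0.5, -4) − 0.01·(-1, -9, -24) = (-1.99, -0.41, -3.76)
(x₂, y₂, z₂) = (-1.99, -0.41, -3.76) − 0.01·(-1.42, -8.1, -22.58) = (-1.9758, -0.329, -3.5342)
(x₃, y₃, z₃) = (-1.9758, -0.329, -3.5342) − 0.01·(-1.7864, -7.29, -21.2536) = (-1.957936, -0.2561, -3.321664)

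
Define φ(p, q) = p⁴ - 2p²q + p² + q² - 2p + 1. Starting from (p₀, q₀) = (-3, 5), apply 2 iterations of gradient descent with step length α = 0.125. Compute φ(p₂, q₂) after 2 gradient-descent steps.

∇φ = (4p³ - 4pq + 2p - 2, -2p² + 2q)
Step 1: at (-3, 5), ∇φ = (-56, -8) → (-3, 5) − 0.125·(-56, -8) = (4, 6)
Step 2: at (4, 6), ∇φ = (166, -20) → (4, 6) − 0.125·(166, -20) = (-16.75, 8.5)
φ(-16.75, 8.5) = 74333.06640625

74333.06640625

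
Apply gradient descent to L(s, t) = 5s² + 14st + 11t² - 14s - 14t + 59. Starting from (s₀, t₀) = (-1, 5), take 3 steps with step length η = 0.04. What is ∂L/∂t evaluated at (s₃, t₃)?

2.164864

∇L = (10s + 14t - 14, 14s + 22t - 14)
Step 1: at (-1, 5), ∇L = (46, 82) → (-1, 5) − 0.04·(46, 82) = (-2.84, 1.72)
Step 2: at (-2.84, 1.72), ∇L = (-18.32, -15.92) → (-2.84, 1.72) − 0.04·(-18.32, -15.92) = (-2.1072, 2.3568)
Step 3: at (-2.1072, 2.3568), ∇L = (-2.0768, 8.3488) → (-2.1072, 2.3568) − 0.04·(-2.0768, 8.3488) = (-2.024128, 2.022848)
∂L/∂t at (-2.024128, 2.022848) = 2.164864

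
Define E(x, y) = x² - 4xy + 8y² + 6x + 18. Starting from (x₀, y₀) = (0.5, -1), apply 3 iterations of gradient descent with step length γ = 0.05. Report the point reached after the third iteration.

∇E = (2x - 4y + 6, -4x + 16y)
Step 1: at (0.5, -1), ∇E = (11, -18) → (0.5, -1) − 0.05·(11, -18) = (-0.05, -0.1)
Step 2: at (-0.05, -0.1), ∇E = (6.3, -1.4) → (-0.05, -0.1) − 0.05·(6.3, -1.4) = (-0.365, -0.03)
Step 3: at (-0.365, -0.03), ∇E = (5.39, 0.98) → (-0.365, -0.03) − 0.05·(5.39, 0.98) = (-0.6345, -0.079)

(-0.6345, -0.079)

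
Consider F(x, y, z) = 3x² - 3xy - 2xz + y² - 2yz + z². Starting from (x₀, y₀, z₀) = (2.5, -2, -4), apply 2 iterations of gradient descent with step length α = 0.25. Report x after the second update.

0.65625

∇F = (6x - 3y - 2z, -3x + 2y - 2z, -2x - 2y + 2z)
Step 1: at (2.5, -2, -4), ∇F = (29, -3.5, -9) → (2.5, -2, -4) − 0.25·(29, -3.5, -9) = (-4.75, -1.125, -1.75)
Step 2: at (-4.75, -1.125, -1.75), ∇F = (-21.625, 15.5, 8.25) → (-4.75, -1.125, -1.75) − 0.25·(-21.625, 15.5, 8.25) = (0.65625, -5, -3.8125)
x = 0.65625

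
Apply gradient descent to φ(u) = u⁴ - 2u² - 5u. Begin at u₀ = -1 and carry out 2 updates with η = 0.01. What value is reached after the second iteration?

φ′(u) = 4u³ - 4u - 5
Step 1: φ′(-1) = -5; u₁ = -1 − 0.01·(-5) = -0.95
Step 2: φ′(-0.95) = -4.6295; u₂ = -0.95 − 0.01·(-4.6295) = -0.903705

-0.903705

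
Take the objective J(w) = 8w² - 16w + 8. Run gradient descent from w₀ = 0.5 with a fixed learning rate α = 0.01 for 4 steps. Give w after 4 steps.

0.75106432

J′(w) = 16w - 16
Step 1: J′(0.5) = -8; w₁ = 0.5 − 0.01·(-8) = 0.58
Step 2: J′(0.58) = -6.72; w₂ = 0.58 − 0.01·(-6.72) = 0.6472
Step 3: J′(0.6472) = -5.6448; w₃ = 0.6472 − 0.01·(-5.6448) = 0.703648
Step 4: J′(0.703648) = -4.741632; w₄ = 0.703648 − 0.01·(-4.741632) = 0.75106432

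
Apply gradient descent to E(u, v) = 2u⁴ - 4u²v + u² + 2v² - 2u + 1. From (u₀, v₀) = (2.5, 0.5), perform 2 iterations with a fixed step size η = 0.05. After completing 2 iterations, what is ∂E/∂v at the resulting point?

-427.95163904

∇E = (8u³ - 8uv + 2u - 2, -4u² + 4v)
Step 1: at (2.5, 0.5), ∇E = (118, -23) → (2.5, 0.5) − 0.05·(118, -23) = (-3.4, 1.65)
Step 2: at (-3.4, 1.65), ∇E = (-278.352, -39.64) → (-3.4, 1.65) − 0.05·(-278.352, -39.64) = (10.5176, 3.632)
∂E/∂v at (10.5176, 3.632) = -427.95163904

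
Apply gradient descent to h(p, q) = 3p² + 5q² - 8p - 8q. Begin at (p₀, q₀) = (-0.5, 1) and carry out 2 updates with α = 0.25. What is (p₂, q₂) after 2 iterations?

∇h = (6p - 8, 10q - 8)
(p₁, q₁) = (-0.5, 1) − 0.25·(-11, 2) = (2.25, 0.5)
(p₂, q₂) = (2.25, 0.5) − 0.25·(5.5, -3) = (0.875, 1.25)

(0.875, 1.25)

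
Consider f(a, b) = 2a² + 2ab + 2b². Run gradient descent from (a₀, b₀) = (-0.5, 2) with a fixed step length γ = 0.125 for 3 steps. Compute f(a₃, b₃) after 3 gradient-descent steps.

∇f = (4a + 2b, 2a + 4b)
(a₁, b₁) = (-0.5, 2) − 0.125·(2, 7) = (-0.75, 1.125)
(a₂, b₂) = (-0.75, 1.125) − 0.125·(-0.75, 3) = (-0.65625, 0.75)
(a₃, b₃) = (-0.65625, 0.75) − 0.125·(-1.125, 1.6875) = (-0.515625, 0.5390625)
f(-0.515625, 0.5390625) = 0.5570068359375

0.5570068359375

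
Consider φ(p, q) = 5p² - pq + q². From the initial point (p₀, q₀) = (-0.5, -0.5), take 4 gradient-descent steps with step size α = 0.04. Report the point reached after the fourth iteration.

∇φ = (10p - q, -p + 2q)
(p₁, q₁) = (-0.5, -0.5) − 0.04·(-4.5, -0.5) = (-0.32, -0.48)
(p₂, q₂) = (-0.32, -0.48) − 0.04·(-2.72, -0.64) = (-0.2112, -0.4544)
(p₃, q₃) = (-0.2112, -0.4544) − 0.04·(-1.6576, -0.6976) = (-0.144896, -0.426496)
(p₄, q₄) = (-0.144896, -0.426496) − 0.04·(-1.022464, -0.708096) = (-0.10399744, -0.39817216)

(-0.10399744, -0.39817216)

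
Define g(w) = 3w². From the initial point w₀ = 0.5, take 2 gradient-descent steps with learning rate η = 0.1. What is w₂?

0.08

g′(w) = 6w
w₁ = 0.5 − 0.1·3 = 0.2
w₂ = 0.2 − 0.1·1.2 = 0.08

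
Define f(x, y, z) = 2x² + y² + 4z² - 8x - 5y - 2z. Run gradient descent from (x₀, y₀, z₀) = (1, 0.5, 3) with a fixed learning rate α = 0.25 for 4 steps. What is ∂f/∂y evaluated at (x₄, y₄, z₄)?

-0.25

∇f = (4x - 8, 2y - 5, 8z - 2)
(x₁, y₁, z₁) = (1, 0.5, 3) − 0.25·(-4, -4, 22) = (2, 1.5, -2.5)
(x₂, y₂, z₂) = (2, 1.5, -2.5) − 0.25·(0, -2, -22) = (2, 2, 3)
(x₃, y₃, z₃) = (2, 2, 3) − 0.25·(0, -1, 22) = (2, 2.25, -2.5)
(x₄, y₄, z₄) = (2, 2.25, -2.5) − 0.25·(0, -0.5, -22) = (2, 2.375, 3)
∂f/∂y at (2, 2.375, 3) = -0.25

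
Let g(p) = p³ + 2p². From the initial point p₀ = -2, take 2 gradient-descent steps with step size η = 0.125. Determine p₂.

-3.59375

g′(p) = 3p² + 4p
p₁ = -2 − 0.125·4 = -2.5
p₂ = -2.5 − 0.125·8.75 = -3.59375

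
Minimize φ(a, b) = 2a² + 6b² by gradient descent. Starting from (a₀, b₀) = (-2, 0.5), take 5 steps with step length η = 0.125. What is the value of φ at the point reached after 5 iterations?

0.00927734375

∇φ = (4a, 12b)
Step 1: at (-2, 0.5), ∇φ = (-8, 6) → (-2, 0.5) − 0.125·(-8, 6) = (-1, -0.25)
Step 2: at (-1, -0.25), ∇φ = (-4, -3) → (-1, -0.25) − 0.125·(-4, -3) = (-0.5, 0.125)
Step 3: at (-0.5, 0.125), ∇φ = (-2, 1.5) → (-0.5, 0.125) − 0.125·(-2, 1.5) = (-0.25, -0.0625)
Step 4: at (-0.25, -0.0625), ∇φ = (-1, -0.75) → (-0.25, -0.0625) − 0.125·(-1, -0.75) = (-0.125, 0.03125)
Step 5: at (-0.125, 0.03125), ∇φ = (-0.5, 0.375) → (-0.125, 0.03125) − 0.125·(-0.5, 0.375) = (-0.0625, -0.015625)
φ(-0.0625, -0.015625) = 0.00927734375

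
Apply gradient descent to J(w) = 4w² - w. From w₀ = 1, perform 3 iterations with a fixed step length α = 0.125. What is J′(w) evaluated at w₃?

0

J′(w) = 8w - 1
w₁ = 1 − 0.125·7 = 0.125
w₂ = 0.125 − 0.125·0 = 0.125
w₃ = 0.125 − 0.125·0 = 0.125
J′(w) at (0.125) = 0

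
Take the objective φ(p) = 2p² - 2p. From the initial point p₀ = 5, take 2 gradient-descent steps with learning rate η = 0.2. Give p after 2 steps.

0.68

φ′(p) = 4p - 2
p₁ = 5 − 0.2·18 = 1.4
p₂ = 1.4 − 0.2·3.6 = 0.68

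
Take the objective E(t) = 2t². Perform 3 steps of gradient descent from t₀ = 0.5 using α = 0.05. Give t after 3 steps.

E′(t) = 4t
Step 1: E′(0.5) = 2; t₁ = 0.5 − 0.05·2 = 0.4
Step 2: E′(0.4) = 1.6; t₂ = 0.4 − 0.05·1.6 = 0.32
Step 3: E′(0.32) = 1.28; t₃ = 0.32 − 0.05·1.28 = 0.256

0.256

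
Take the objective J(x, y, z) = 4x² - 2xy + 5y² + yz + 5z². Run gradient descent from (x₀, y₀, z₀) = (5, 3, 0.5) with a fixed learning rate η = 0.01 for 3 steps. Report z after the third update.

∇J = (8x - 2y, -2x + 10y + z, y + 10z)
Step 1: at (5, 3, 0.5), ∇J = (34, 20.5, 8) → (5, 3, 0.5) − 0.01·(34, 20.5, 8) = (4.66, 2.795, 0.42)
Step 2: at (4.66, 2.795, 0.42), ∇J = (31.69, 19.05, 6.995) → (4.66, 2.795, 0.42) − 0.01·(31.69, 19.05, 6.995) = (4.3431, 2.6045, 0.35005)
Step 3: at (4.3431, 2.6045, 0.35005), ∇J = (29.5358, 17.70885, 6.105) → (4.3431, 2.6045, 0.35005) − 0.01·(29.5358, 17.70885, 6.105) = (4.047742, 2.4274115, 0.289)
z = 0.289

0.289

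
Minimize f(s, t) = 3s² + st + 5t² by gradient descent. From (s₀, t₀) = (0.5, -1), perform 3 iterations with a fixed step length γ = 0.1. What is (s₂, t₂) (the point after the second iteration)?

∇f = (6s + t, s + 10t)
(s₁, t₁) = (0.5, -1) − 0.1·(2, -9.5) = (0.3, -0.05)
(s₂, t₂) = (0.3, -0.05) − 0.1·(1.75, -0.2) = (0.125, -0.03)

(0.125, -0.03)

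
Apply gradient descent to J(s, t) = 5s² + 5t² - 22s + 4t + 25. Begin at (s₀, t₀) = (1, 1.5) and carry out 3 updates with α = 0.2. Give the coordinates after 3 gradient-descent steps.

(3.4, -2.3)

∇J = (10s - 22, 10t + 4)
(s₁, t₁) = (1, 1.5) − 0.2·(-12, 19) = (3.4, -2.3)
(s₂, t₂) = (3.4, -2.3) − 0.2·(12, -19) = (1, 1.5)
(s₃, t₃) = (1, 1.5) − 0.2·(-12, 19) = (3.4, -2.3)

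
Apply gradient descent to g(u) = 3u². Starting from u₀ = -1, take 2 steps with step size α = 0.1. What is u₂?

-0.16

g′(u) = 6u
u₁ = -1 − 0.1·(-6) = -0.4
u₂ = -0.4 − 0.1·(-2.4) = -0.16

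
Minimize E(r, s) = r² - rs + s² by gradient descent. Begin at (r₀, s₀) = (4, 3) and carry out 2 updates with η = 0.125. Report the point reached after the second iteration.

∇E = (2r - s, -r + 2s)
Step 1: at (4, 3), ∇E = (5, 2) → (4, 3) − 0.125·(5, 2) = (3.375, 2.75)
Step 2: at (3.375, 2.75), ∇E = (4, 2.125) → (3.375, 2.75) − 0.125·(4, 2.125) = (2.875, 2.484375)

(2.875, 2.484375)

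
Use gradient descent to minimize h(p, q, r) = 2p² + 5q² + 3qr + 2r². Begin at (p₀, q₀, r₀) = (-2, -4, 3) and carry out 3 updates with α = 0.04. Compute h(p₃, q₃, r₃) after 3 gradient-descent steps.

∇h = (4p, 10q + 3r, 3q + 4r)
(p₁, q₁, r₁) = (-2, -4, 3) − 0.04·(-8, -31, 0) = (-1.68, -2.76, 3)
(p₂, q₂, r₂) = (-1.68, -2.76, 3) − 0.04·(-6.72, -18.6, 3.72) = (-1.4112, -2.016, 2.8512)
(p₃, q₃, r₃) = (-1.4112, -2.016, 2.8512) − 0.04·(-5.6448, -11.6064, 5.3568) = (-1.185408, -1.551744, 2.636928)
h(-1.185408, -1.551744, 2.636928) = 16.48119840768

16.48119840768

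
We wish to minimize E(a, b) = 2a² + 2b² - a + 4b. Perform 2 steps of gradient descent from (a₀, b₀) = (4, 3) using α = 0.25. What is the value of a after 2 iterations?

0.25

∇E = (4a - 1, 4b + 4)
(a₁, b₁) = (4, 3) − 0.25·(15, 16) = (0.25, -1)
(a₂, b₂) = (0.25, -1) − 0.25·(0, 0) = (0.25, -1)
a = 0.25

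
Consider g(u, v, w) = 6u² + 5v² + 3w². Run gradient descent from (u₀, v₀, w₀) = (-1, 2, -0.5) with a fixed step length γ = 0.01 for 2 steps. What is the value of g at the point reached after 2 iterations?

17.30573388

∇g = (12u, 10v, 6w)
Step 1: at (-1, 2, -0.5), ∇g = (-12, 20, -3) → (-1, 2, -0.5) − 0.01·(-12, 20, -3) = (-0.88, 1.8, -0.47)
Step 2: at (-0.88, 1.8, -0.47), ∇g = (-10.56, 18, -2.82) → (-0.88, 1.8, -0.47) − 0.01·(-10.56, 18, -2.82) = (-0.7744, 1.62, -0.4418)
g(-0.7744, 1.62, -0.4418) = 17.30573388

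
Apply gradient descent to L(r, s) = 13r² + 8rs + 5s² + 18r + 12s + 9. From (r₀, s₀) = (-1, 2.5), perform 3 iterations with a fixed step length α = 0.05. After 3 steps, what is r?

∇L = (26r + 8s + 18, 8r + 10s + 12)
Step 1: at (-1, 2.5), ∇L = (12, 29) → (-1, 2.5) − 0.05·(12, 29) = (-1.6, 1.05)
Step 2: at (-1.6, 1.05), ∇L = (-15.2, 9.7) → (-1.6, 1.05) − 0.05·(-15.2, 9.7) = (-0.84, 0.565)
Step 3: at (-0.84, 0.565), ∇L = (0.68, 10.93) → (-0.84, 0.565) − 0.05·(0.68, 10.93) = (-0.874, 0.0185)
r = -0.874

-0.874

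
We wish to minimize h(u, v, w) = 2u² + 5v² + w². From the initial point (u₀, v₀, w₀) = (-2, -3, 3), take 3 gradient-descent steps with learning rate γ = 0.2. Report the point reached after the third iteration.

∇h = (4u, 10v, 2w)
Step 1: at (-2, -3, 3), ∇h = (-8, -30, 6) → (-2, -3, 3) − 0.2·(-8, -30, 6) = (-0.4, 3, 1.8)
Step 2: at (-0.4, 3, 1.8), ∇h = (-1.6, 30, 3.6) → (-0.4, 3, 1.8) − 0.2·(-1.6, 30, 3.6) = (-0.08, -3, 1.08)
Step 3: at (-0.08, -3, 1.08), ∇h = (-0.32, -30, 2.16) → (-0.08, -3, 1.08) − 0.2·(-0.32, -30, 2.16) = (-0.016, 3, 0.648)

(-0.016, 3, 0.648)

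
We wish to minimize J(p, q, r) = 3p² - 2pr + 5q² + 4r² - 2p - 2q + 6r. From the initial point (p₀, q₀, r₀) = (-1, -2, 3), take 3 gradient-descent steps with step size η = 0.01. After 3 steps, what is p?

∇J = (6p - 2r - 2, 10q - 2, -2p + 8r + 6)
(p₁, q₁, r₁) = (-1, -2, 3) − 0.01·(-14, -22, 32) = (-0.86, -1.78, 2.68)
(p₂, q₂, r₂) = (-0.86, -1.78, 2.68) − 0.01·(-12.52, -19.8, 29.16) = (-0.7348, -1.582, 2.3884)
(p₃, q₃, r₃) = (-0.7348, -1.582, 2.3884) − 0.01·(-11.1856, -17.82, 26.5768) = (-0.622944, -1.4038, 2.122632)
p = -0.622944

-0.622944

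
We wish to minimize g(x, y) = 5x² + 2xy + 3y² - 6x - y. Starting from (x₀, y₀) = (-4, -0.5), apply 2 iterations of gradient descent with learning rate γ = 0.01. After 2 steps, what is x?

∇g = (10x + 2y - 6, 2x + 6y - 1)
Step 1: at (-4, -0.5), ∇g = (-47, -12) → (-4, -0.5) − 0.01·(-47, -12) = (-3.53, -0.38)
Step 2: at (-3.53, -0.38), ∇g = (-42.06, -10.34) → (-3.53, -0.38) − 0.01·(-42.06, -10.34) = (-3.1094, -0.2766)
x = -3.1094

-3.1094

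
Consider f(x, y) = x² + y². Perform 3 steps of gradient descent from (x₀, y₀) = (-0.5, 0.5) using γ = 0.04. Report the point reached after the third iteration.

∇f = (2x, 2y)
Step 1: at (-0.5, 0.5), ∇f = (-1, 1) → (-0.5, 0.5) − 0.04·(-1, 1) = (-0.46, 0.46)
Step 2: at (-0.46, 0.46), ∇f = (-0.92, 0.92) → (-0.46, 0.46) − 0.04·(-0.92, 0.92) = (-0.4232, 0.4232)
Step 3: at (-0.4232, 0.4232), ∇f = (-0.8464, 0.8464) → (-0.4232, 0.4232) − 0.04·(-0.8464, 0.8464) = (-0.389344, 0.389344)

(-0.389344, 0.389344)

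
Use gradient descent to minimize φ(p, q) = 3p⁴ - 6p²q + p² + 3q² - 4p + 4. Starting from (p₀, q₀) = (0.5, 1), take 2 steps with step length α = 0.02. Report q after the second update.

∇φ = (12p³ - 12pq + 2p - 4, -6p² + 6q)
(p₁, q₁) = (0.5, 1) − 0.02·(-7.5, 4.5) = (0.65, 0.91)
(p₂, q₂) = (0.65, 0.91) − 0.02·(-6.5025, 2.925) = (0.78005, 0.8515)
q = 0.8515

0.8515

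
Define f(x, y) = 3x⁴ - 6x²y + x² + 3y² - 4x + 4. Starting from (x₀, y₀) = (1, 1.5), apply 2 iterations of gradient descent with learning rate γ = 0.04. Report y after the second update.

∇f = (12x³ - 12xy + 2x - 4, -6x² + 6y)
Step 1: at (1, 1.5), ∇f = (-8, 3) → (1, 1.5) − 0.04·(-8, 3) = (1.32, 1.38)
Step 2: at (1.32, 1.38), ∇f = (4.380416, -2.1744) → (1.32, 1.38) − 0.04·(4.380416, -2.1744) = (1.14478336, 1.466976)
y = 1.466976

1.466976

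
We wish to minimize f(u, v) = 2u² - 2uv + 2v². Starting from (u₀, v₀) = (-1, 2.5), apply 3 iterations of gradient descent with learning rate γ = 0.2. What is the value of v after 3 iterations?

∇f = (4u - 2v, -2u + 4v)
Step 1: at (-1, 2.5), ∇f = (-9, 12) → (-1, 2.5) − 0.2·(-9, 12) = (0.8, 0.1)
Step 2: at (0.8, 0.1), ∇f = (3, -1.2) → (0.8, 0.1) − 0.2·(3, -1.2) = (0.2, 0.34)
Step 3: at (0.2, 0.34), ∇f = (0.12, 0.96) → (0.2, 0.34) − 0.2·(0.12, 0.96) = (0.176, 0.148)
v = 0.148

0.148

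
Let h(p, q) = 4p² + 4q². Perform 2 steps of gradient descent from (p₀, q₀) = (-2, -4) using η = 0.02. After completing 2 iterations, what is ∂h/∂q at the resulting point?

-22.5792

∇h = (8p, 8q)
(p₁, q₁) = (-2, -4) − 0.02·(-16, -32) = (-1.68, -3.36)
(p₂, q₂) = (-1.68, -3.36) − 0.02·(-13.44, -26.88) = (-1.4112, -2.8224)
∂h/∂q at (-1.4112, -2.8224) = -22.5792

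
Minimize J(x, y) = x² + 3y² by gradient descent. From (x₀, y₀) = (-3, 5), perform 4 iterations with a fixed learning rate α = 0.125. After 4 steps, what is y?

∇J = (2x, 6y)
(x₁, y₁) = (-3, 5) − 0.125·(-6, 30) = (-2.25, 1.25)
(x₂, y₂) = (-2.25, 1.25) − 0.125·(-4.5, 7.5) = (-1.6875, 0.3125)
(x₃, y₃) = (-1.6875, 0.3125) − 0.125·(-3.375, 1.875) = (-1.265625, 0.078125)
(x₄, y₄) = (-1.265625, 0.078125) − 0.125·(-2.53125, 0.46875) = (-0.94921875, 0.01953125)
y = 0.01953125

0.01953125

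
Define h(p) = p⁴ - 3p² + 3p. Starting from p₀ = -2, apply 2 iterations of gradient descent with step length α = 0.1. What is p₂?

h′(p) = 4p³ - 6p + 3
Step 1: h′(-2) = -17; p₁ = -2 − 0.1·(-17) = -0.3
Step 2: h′(-0.3) = 4.692; p₂ = -0.3 − 0.1·4.692 = -0.7692

-0.7692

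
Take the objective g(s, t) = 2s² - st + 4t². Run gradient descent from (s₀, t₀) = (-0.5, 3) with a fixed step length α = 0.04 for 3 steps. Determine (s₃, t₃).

(-0.089344, 0.91904)

∇g = (4s - t, -s + 8t)
(s₁, t₁) = (-0.5, 3) − 0.04·(-5, 24.5) = (-0.3, 2.02)
(s₂, t₂) = (-0.3, 2.02) − 0.04·(-3.22, 16.46) = (-0.1712, 1.3616)
(s₃, t₃) = (-0.1712, 1.3616) − 0.04·(-2.0464, 11.064) = (-0.089344, 0.91904)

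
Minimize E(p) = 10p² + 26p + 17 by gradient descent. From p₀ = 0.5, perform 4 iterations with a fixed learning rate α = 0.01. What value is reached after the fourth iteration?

E′(p) = 20p + 26
p₁ = 0.5 − 0.01·36 = 0.14
p₂ = 0.14 − 0.01·28.8 = -0.148
p₃ = -0.148 − 0.01·23.04 = -0.3784
p₄ = -0.3784 − 0.01·18.432 = -0.56272

-0.56272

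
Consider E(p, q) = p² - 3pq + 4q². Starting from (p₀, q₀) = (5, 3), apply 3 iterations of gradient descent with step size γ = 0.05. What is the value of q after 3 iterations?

2.089125

∇E = (2p - 3q, -3p + 8q)
(p₁, q₁) = (5, 3) − 0.05·(1, 9) = (4.95, 2.55)
(p₂, q₂) = (4.95, 2.55) − 0.05·(2.25, 5.55) = (4.8375, 2.2725)
(p₃, q₃) = (4.8375, 2.2725) − 0.05·(2.8575, 3.6675) = (4.694625, 2.089125)
q = 2.089125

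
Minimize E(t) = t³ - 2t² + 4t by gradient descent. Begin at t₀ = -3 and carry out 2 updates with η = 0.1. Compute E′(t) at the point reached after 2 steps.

2234.225347

E′(t) = 3t² - 4t + 4
Step 1: E′(-3) = 43; t₁ = -3 − 0.1·43 = -7.3
Step 2: E′(-7.3) = 193.07; t₂ = -7.3 − 0.1·193.07 = -26.607
E′(t) at (-26.607) = 2234.225347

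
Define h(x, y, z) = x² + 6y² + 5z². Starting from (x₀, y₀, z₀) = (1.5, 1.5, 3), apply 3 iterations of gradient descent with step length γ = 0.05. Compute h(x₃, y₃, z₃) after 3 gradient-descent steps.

∇h = (2x, 12y, 10z)
Step 1: at (1.5, 1.5, 3), ∇h = (3, 18, 30) → (1.5, 1.5, 3) − 0.05·(3, 18, 30) = (1.35, 0.6, 1.5)
Step 2: at (1.35, 0.6, 1.5), ∇h = (2.7, 7.2, 15) → (1.35, 0.6, 1.5) − 0.05·(2.7, 7.2, 15) = (1.215, 0.24, 0.75)
Step 3: at (1.215, 0.24, 0.75), ∇h = (2.43, 2.88, 7.5) → (1.215, 0.24, 0.75) − 0.05·(2.43, 2.88, 7.5) = (1.0935, 0.096, 0.375)
h(1.0935, 0.096, 0.375) = 1.95416325

1.95416325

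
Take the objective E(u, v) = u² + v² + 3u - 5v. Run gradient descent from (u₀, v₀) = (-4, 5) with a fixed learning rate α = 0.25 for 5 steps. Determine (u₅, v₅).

(-1.578125, 2.578125)

∇E = (2u + 3, 2v - 5)
Step 1: at (-4, 5), ∇E = (-5, 5) → (-4, 5) − 0.25·(-5, 5) = (-2.75, 3.75)
Step 2: at (-2.75, 3.75), ∇E = (-2.5, 2.5) → (-2.75, 3.75) − 0.25·(-2.5, 2.5) = (-2.125, 3.125)
Step 3: at (-2.125, 3.125), ∇E = (-1.25, 1.25) → (-2.125, 3.125) − 0.25·(-1.25, 1.25) = (-1.8125, 2.8125)
Step 4: at (-1.8125, 2.8125), ∇E = (-0.625, 0.625) → (-1.8125, 2.8125) − 0.25·(-0.625, 0.625) = (-1.65625, 2.65625)
Step 5: at (-1.65625, 2.65625), ∇E = (-0.3125, 0.3125) → (-1.65625, 2.65625) − 0.25·(-0.3125, 0.3125) = (-1.578125, 2.578125)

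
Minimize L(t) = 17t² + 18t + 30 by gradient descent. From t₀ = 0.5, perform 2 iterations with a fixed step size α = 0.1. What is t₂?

L′(t) = 34t + 18
t₁ = 0.5 − 0.1·35 = -3
t₂ = -3 − 0.1·(-84) = 5.4

5.4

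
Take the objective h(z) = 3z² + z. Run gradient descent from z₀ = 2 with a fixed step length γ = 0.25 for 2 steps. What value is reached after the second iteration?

0.375

h′(z) = 6z + 1
Step 1: h′(2) = 13; z₁ = 2 − 0.25·13 = -1.25
Step 2: h′(-1.25) = -6.5; z₂ = -1.25 − 0.25·(-6.5) = 0.375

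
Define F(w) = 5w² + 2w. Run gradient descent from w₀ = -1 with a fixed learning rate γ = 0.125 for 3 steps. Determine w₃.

-0.1875

F′(w) = 10w + 2
w₁ = -1 − 0.125·(-8) = 0
w₂ = 0 − 0.125·2 = -0.25
w₃ = -0.25 − 0.125·(-0.5) = -0.1875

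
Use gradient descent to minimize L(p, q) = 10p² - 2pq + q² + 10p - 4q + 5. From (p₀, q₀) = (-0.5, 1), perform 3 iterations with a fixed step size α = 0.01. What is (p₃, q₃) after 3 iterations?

∇L = (20p - 2q + 10, -2p + 2q - 4)
(p₁, q₁) = (-0.5, 1) − 0.01·(-2, -1) = (-0.48, 1.01)
(p₂, q₂) = (-0.48, 1.01) − 0.01·(-1.62, -1.02) = (-0.4638, 1.0202)
(p₃, q₃) = (-0.4638, 1.0202) − 0.01·(-1.3164, -1.032) = (-0.450636, 1.03052)

(-0.450636, 1.03052)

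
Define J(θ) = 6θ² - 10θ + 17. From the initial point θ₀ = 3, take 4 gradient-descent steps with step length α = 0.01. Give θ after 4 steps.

J′(θ) = 12θ - 10
Step 1: J′(3) = 26; θ₁ = 3 − 0.01·26 = 2.74
Step 2: J′(2.74) = 22.88; θ₂ = 2.74 − 0.01·22.88 = 2.5112
Step 3: J′(2.5112) = 20.1344; θ₃ = 2.5112 − 0.01·20.1344 = 2.309856
Step 4: J′(2.309856) = 17.718272; θ₄ = 2.309856 − 0.01·17.718272 = 2.13267328

2.13267328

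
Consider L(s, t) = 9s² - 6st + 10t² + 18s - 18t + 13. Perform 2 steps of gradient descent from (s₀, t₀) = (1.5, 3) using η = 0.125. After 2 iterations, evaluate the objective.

34.462890625

∇L = (18s - 6t + 18, -6s + 20t - 18)
Step 1: at (1.5, 3), ∇L = (27, 33) → (1.5, 3) − 0.125·(27, 33) = (-1.875, -1.125)
Step 2: at (-1.875, -1.125), ∇L = (-9, -29.25) → (-1.875, -1.125) − 0.125·(-9, -29.25) = (-0.75, 2.53125)
L(-0.75, 2.53125) = 34.462890625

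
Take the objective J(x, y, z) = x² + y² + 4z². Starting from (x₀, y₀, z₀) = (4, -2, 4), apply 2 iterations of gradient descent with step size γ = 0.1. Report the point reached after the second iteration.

∇J = (2x, 2y, 8z)
(x₁, y₁, z₁) = (4, -2, 4) − 0.1·(8, -4, 32) = (3.2, -1.6, 0.8)
(x₂, y₂, z₂) = (3.2, -1.6, 0.8) − 0.1·(6.4, -3.2, 6.4) = (2.56, -1.28, 0.16)

(2.56, -1.28, 0.16)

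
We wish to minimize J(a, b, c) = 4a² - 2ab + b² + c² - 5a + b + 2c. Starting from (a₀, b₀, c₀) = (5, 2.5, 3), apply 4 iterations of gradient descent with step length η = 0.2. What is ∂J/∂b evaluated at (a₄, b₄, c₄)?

-1.0816

∇J = (8a - 2b - 5, -2a + 2b + 1, 2c + 2)
Step 1: at (5, 2.5, 3), ∇J = (30, -4, 8) → (5, 2.5, 3) − 0.2·(30, -4, 8) = (-1, 3.3, 1.4)
Step 2: at (-1, 3.3, 1.4), ∇J = (-19.6, 9.6, 4.8) → (-1, 3.3, 1.4) − 0.2·(-19.6, 9.6, 4.8) = (2.92, 1.38, 0.44)
Step 3: at (2.92, 1.38, 0.44), ∇J = (15.6, -2.08, 2.88) → (2.92, 1.38, 0.44) − 0.2·(15.6, -2.08, 2.88) = (-0.2, 1.796, -0.136)
Step 4: at (-0.2, 1.796, -0.136), ∇J = (-10.192, 4.992, 1.728) → (-0.2, 1.796, -0.136) − 0.2·(-10.192, 4.992, 1.728) = (1.8384, 0.7976, -0.4816)
∂J/∂b at (1.8384, 0.7976, -0.4816) = -1.0816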